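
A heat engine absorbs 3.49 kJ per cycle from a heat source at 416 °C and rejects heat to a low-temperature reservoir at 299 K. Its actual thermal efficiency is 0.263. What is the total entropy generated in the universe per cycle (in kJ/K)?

T_H = 416 °C → 416 + 273.15 = 689.15 K.
W = η·Q_H = 0.263 × 3.49 = 0.9179 kJ, so Q_C = Q_H − W = 2.572 kJ.
Reservoir entropy changes: ΔS_H = −Q_H/T_H = −3.49/689.15 = -0.005064 kJ/K and ΔS_C = +Q_C/T_C = 2.572/299.00 = 0.008602 kJ/K.
ΔS_univ = −Q_H/T_H + Q_C/T_C = 0.00354 kJ/K (> 0, since η = 0.263 < η_Carnot = 0.566).

ΔS_univ ≈ 0.00354 kJ/K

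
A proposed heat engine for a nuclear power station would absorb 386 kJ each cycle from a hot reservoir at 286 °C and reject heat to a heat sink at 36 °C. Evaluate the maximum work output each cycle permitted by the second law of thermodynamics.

T_H = 286 °C → 286 + 273.15 = 559.15 K.
T_C = 36 °C → 36 + 273.15 = 309.15 K.
The second-law ceiling is the Carnot efficiency, η_max = 1 − T_C/T_H = 1 − 309.15/559.15 = 0.4471.
W_max = η_max · Q_H = 0.4471 × 386 = 173 kJ.

W_max ≈ 173 kJ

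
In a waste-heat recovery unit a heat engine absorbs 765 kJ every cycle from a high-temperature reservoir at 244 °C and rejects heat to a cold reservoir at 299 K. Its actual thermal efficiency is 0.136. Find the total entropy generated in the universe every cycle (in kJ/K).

T_H = 244 °C → 244 + 273.15 = 517.15 K.
W = η·Q_H = 0.136 × 765 = 104.0 kJ, so Q_C = Q_H − W = 661.0 kJ.
Reservoir entropy changes: ΔS_H = −Q_H/T_H = −765/517.15 = -1.479 kJ/K and ΔS_C = +Q_C/T_C = 661.0/299.00 = 2.211 kJ/K.
ΔS_univ = −Q_H/T_H + Q_C/T_C = 0.731 kJ/K (> 0, since η = 0.136 < η_Carnot = 0.422).

ΔS_univ ≈ 0.731 kJ/K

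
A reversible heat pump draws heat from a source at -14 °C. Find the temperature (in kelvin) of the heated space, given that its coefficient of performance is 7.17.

T_H ≈ 301 K

T_C = -14 °C → -14 + 273.15 = 259.15 K.
COP_HP = T_H/(T_H − T_C) ⇒ T_H = T_C·COP_HP/(COP_HP − 1) = 259.15 × 7.17/(7.17 − 1) = 301 K.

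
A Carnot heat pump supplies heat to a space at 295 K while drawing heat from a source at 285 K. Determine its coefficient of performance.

COP_HP ≈ 29.5

Reversible heating COP: COP_HP = T_H/(T_H − T_C) = 295.00/(295.00 − 285.00) = 29.5.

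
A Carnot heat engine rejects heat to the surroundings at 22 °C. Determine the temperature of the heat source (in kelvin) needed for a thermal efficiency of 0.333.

T_C = 22 °C → 22 + 273.15 = 295.15 K.
From η = 1 − T_C/T_H, solving for T_H gives T_H = T_C/(1 − η) = 295.15/(1 − 0.333) = 443 K.

T_H ≈ 443 K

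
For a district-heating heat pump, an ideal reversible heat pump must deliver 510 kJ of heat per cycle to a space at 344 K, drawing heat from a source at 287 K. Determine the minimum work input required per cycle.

W_in ≈ 84.5 kJ

For a reversible heat pump, COP_HP = T_H/(T_H − T_C) = 344.00/57.00 = 6.0351.
W = Q_H/COP_HP = 510/6.0351 = 84.5 kJ.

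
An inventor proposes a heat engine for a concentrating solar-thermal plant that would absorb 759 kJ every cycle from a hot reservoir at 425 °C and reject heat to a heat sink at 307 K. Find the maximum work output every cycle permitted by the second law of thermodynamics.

W_max ≈ 425 kJ

T_H = 425 °C → 425 + 273.15 = 698.15 K.
No engine can exceed the Carnot limit: η_max = 1 − T_C/T_H = 1 − 307.00/698.15 = 0.5603.
W_max = η_max · Q_H = 0.5603 × 759 = 425 kJ.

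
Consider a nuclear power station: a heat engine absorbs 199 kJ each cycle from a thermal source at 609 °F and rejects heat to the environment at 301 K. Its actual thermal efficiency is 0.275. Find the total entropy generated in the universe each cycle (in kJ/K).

ΔS_univ ≈ 0.144 kJ/K

T_H = 609 °F → (609 − 32) × 5/9 = 320.56 °C = 593.71 K.
W = η·Q_H = 0.275 × 199 = 54.73 kJ, so Q_C = Q_H − W = 144.3 kJ.
Entropy balance on the reservoirs: −Q_H/T_H = -0.3352 kJ/K, +Q_C/T_C = 0.4793 kJ/K.
ΔS_univ = −Q_H/T_H + Q_C/T_C = 0.144 kJ/K (> 0, since η = 0.275 < η_Carnot = 0.493).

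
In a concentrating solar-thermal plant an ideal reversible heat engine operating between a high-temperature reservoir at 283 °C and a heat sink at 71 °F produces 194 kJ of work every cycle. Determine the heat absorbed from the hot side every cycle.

Q_H ≈ 413 kJ

T_H = 283 °C → 283 + 273.15 = 556.15 K.
T_C = 71 °F → (71 − 32) × 5/9 = 21.67 °C = 294.82 K.
η_rev = 1 − T_C/T_H = 1 − 294.82/556.15 = 0.4699.
Q_H = W/η = 194/0.4699 = 413 kJ.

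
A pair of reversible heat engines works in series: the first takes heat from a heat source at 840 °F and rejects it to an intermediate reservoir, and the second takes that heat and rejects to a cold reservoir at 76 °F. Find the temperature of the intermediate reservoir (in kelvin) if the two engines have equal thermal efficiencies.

T_H = 840 °F → (840 − 32) × 5/9 = 448.89 °C = 722.04 K.
T_C = 76 °F → (76 − 32) × 5/9 = 24.44 °C = 297.59 K.
Equal efficiencies require 1 − T_m/T_H = 1 − T_C/T_m, i.e. T_m/T_H = T_C/T_m, so T_m = √(T_H·T_C) = √(722.04 × 297.59) = 463.5 K.

T_m ≈ 463.5 K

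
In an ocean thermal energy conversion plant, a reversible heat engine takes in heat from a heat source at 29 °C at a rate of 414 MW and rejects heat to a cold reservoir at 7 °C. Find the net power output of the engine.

T_H = 29 °C → 29 + 273.15 = 302.15 K.
T_C = 7 °C → 7 + 273.15 = 280.15 K.
Carnot efficiency: η = 1 − T_C/T_H = 1 − 280.15/302.15 = 0.0728.
W = η·Q_H = 0.0728 × 414 = 30.1 MW.

Ẇ ≈ 30.1 MW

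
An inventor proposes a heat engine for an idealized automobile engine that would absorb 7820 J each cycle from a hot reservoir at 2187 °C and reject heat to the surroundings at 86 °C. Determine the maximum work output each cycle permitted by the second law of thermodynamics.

W_max ≈ 6680 J

T_H = 2187 °C → 2187 + 273.15 = 2460.15 K.
T_C = 86 °C → 86 + 273.15 = 359.15 K.
The second-law ceiling is the Carnot efficiency, η_max = 1 − T_C/T_H = 1 − 359.15/2460.15 = 0.8540.
W_max = η_max · Q_H = 0.8540 × 7820 = 6680 J.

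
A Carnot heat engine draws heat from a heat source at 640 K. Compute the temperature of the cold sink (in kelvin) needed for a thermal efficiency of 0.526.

From η = 1 − T_C/T_H, T_C = T_H·(1 − η) = 640.00 × (1 − 0.526) = 303.4 K.

T_C ≈ 303.4 K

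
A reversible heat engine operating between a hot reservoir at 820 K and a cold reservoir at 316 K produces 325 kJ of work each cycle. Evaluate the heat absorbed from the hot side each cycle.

Q_H ≈ 529 kJ

Carnot efficiency: η = 1 − T_C/T_H = 1 − 316.00/820.00 = 0.6146.
Q_H = W/η = 325/0.6146 = 529 kJ.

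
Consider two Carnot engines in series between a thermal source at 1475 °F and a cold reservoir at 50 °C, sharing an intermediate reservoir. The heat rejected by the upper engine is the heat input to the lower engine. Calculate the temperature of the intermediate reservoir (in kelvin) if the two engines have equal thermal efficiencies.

T_H = 1475 °F → (1475 − 32) × 5/9 = 801.67 °C = 1074.82 K.
T_C = 50 °C → 50 + 273.15 = 323.15 K.
Equal efficiencies require 1 − T_m/T_H = 1 − T_C/T_m, i.e. T_m/T_H = T_C/T_m, so T_m = √(T_H·T_C) = √(1074.82 × 323.15) = 589 K.

T_m ≈ 589 K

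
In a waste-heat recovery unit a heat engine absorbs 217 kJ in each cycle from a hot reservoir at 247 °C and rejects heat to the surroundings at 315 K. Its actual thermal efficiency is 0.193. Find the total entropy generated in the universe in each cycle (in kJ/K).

T_H = 247 °C → 247 + 273.15 = 520.15 K.
W = η·Q_H = 0.193 × 217 = 41.88 kJ, so Q_C = Q_H − W = 175.1 kJ.
Entropy balance on the reservoirs: −Q_H/T_H = -0.4172 kJ/K, +Q_C/T_C = 0.5559 kJ/K.
ΔS_univ = −Q_H/T_H + Q_C/T_C = 0.139 kJ/K (> 0, since η = 0.193 < η_Carnot = 0.394).

ΔS_univ ≈ 0.139 kJ/K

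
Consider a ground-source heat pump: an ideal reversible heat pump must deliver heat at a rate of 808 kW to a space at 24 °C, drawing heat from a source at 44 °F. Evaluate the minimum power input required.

Ẇ_in ≈ 47.13 kW

T_H = 24 °C → 24 + 273.15 = 297.15 K.
T_C = 44 °F → (44 − 32) × 5/9 = 6.67 °C = 279.82 K.
COP_HP = T_H/(T_H − T_C) = 297.15/17.33 = 17.1433.
W = Q_H/COP_HP = 808/17.1433 = 47.13 kW.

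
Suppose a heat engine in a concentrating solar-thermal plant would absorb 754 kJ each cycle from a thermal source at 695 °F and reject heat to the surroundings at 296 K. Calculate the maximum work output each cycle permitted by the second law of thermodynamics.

T_H = 695 °F → (695 − 32) × 5/9 = 368.33 °C = 641.48 K.
The upper bound on efficiency is η_max = 1 − T_C/T_H = 1 − 296.00/641.48 = 0.5386.
W_max = η_max · Q_H = 0.5386 × 754 = 406 kJ.

W_max ≈ 406 kJ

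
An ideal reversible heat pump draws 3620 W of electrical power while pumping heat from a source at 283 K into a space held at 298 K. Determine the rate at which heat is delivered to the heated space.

Q̇_H ≈ 71900 W

The Carnot heat-pump COP is COP_HP = T_H/(T_H − T_C) = 298.00/15.00 = 19.8667.
Q_H = COP_HP · W = 19.8667 × 3620 = 71900 W.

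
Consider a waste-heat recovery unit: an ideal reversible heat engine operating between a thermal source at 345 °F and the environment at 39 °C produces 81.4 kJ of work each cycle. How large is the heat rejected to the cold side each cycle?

Q_C ≈ 188 kJ

T_H = 345 °F → (345 − 32) × 5/9 = 173.89 °C = 447.04 K.
T_C = 39 °C → 39 + 273.15 = 312.15 K.
Since the cycle is reversible, η = 1 − T_C/T_H = 1 − 312.15/447.04 = 0.3017.
Since Q_C/Q_H = T_C/T_H and Q_H = W/η, Q_C = W·T_C/(T_H − T_C) = 81.4 × 312.15/134.89 = 188 kJ.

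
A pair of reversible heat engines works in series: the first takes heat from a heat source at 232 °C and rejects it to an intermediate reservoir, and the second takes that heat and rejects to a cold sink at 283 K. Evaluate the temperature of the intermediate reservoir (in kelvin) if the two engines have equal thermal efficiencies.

T_m ≈ 378.1 K

T_H = 232 °C → 232 + 273.15 = 505.15 K.
Equal efficiencies require 1 − T_m/T_H = 1 − T_C/T_m, i.e. T_m/T_H = T_C/T_m, so T_m = √(T_H·T_C) = √(505.15 × 283.00) = 378.1 K.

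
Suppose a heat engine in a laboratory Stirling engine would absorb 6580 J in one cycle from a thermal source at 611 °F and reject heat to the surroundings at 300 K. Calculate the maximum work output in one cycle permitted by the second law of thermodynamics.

W_max ≈ 3260 J

T_H = 611 °F → (611 − 32) × 5/9 = 321.67 °C = 594.82 K.
The second-law ceiling is the Carnot efficiency, η_max = 1 − T_C/T_H = 1 − 300.00/594.82 = 0.4956.
W_max = η_max · Q_H = 0.4956 × 6580 = 3260 J.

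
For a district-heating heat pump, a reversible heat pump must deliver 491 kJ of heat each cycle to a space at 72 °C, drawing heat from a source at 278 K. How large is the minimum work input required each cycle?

W_in ≈ 95.5 kJ

T_H = 72 °C → 72 + 273.15 = 345.15 K.
The Carnot heat-pump COP is COP_HP = T_H/(T_H − T_C) = 345.15/67.15 = 5.1400.
W = Q_H/COP_HP = 491/5.1400 = 95.5 kJ.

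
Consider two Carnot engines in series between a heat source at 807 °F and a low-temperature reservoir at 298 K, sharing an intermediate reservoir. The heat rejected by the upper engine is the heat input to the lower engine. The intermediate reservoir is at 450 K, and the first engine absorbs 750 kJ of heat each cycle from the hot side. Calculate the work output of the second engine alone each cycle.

T_H = 807 °F → (807 − 32) × 5/9 = 430.56 °C = 703.71 K.
Heat entering the second stage: Q_m = Q_H·(T_m/T_H) = 750 × 450.00/703.71 = 479.6 kJ.
Second-stage efficiency η₂ = 1 − T_C/T_m = 1 − 298.00/450.00 = 0.3378, so W₂ = η₂·Q_m = 162.0 kJ.

W₂ ≈ 162.0 kJ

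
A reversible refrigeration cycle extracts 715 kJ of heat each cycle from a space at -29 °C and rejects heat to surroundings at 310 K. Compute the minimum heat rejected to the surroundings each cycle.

Q_H ≈ 908 kJ

T_C = -29 °C → -29 + 273.15 = 244.15 K.
For a reversible cycle Q_H/Q_C = T_H/T_C, so Q_H = Q_C·T_H/T_C = 715 × 310.00/244.15 = 908 kJ.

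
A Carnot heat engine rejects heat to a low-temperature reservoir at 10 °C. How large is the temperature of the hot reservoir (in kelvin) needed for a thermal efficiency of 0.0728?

T_C = 10 °C → 10 + 273.15 = 283.15 K.
From η = 1 − T_C/T_H, solving for T_H gives T_H = T_C/(1 − η) = 283.15/(1 − 0.0728) = 305 K.

T_H ≈ 305 K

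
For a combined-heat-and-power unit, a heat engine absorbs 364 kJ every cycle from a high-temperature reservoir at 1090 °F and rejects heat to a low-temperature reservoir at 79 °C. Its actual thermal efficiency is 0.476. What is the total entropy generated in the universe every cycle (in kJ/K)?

T_H = 1090 °F → (1090 − 32) × 5/9 = 587.78 °C = 860.93 K.
T_C = 79 °C → 79 + 273.15 = 352.15 K.
W = η·Q_H = 0.476 × 364 = 173.3 kJ, so Q_C = Q_H − W = 190.7 kJ.
The hot reservoir loses entropy Q_H/T_H = 364/860.93 = 0.4228 kJ/K; the cold reservoir gains Q_C/T_C = 190.7/352.15 = 0.5416 kJ/K.
ΔS_univ = −Q_H/T_H + Q_C/T_C = 0.1188 kJ/K (> 0, since η = 0.476 < η_Carnot = 0.591).

ΔS_univ ≈ 0.1188 kJ/K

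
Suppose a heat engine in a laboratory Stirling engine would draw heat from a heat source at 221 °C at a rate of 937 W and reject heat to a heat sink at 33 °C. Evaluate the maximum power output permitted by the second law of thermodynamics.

T_H = 221 °C → 221 + 273.15 = 494.15 K.
T_C = 33 °C → 33 + 273.15 = 306.15 K.
By the Carnot theorem, η_max = 1 − T_C/T_H = 1 − 306.15/494.15 = 0.3805.
W_max = η_max · Q_H = 0.3805 × 937 = 356.5 W.

Ẇ_max ≈ 356.5 W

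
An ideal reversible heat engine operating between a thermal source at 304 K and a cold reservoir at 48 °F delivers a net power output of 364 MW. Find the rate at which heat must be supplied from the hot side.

Q̇_H ≈ 5039 MW

T_C = 48 °F → (48 − 32) × 5/9 = 8.89 °C = 282.04 K.
For a reversible engine, η = 1 − T_C/T_H = 1 − 282.04/304.00 = 0.0722.
Q_H = W/η = 364/0.0722 = 5039 MW.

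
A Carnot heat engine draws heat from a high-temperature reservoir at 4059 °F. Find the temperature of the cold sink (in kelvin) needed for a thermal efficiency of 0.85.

T_H = 4059 °F → (4059 − 32) × 5/9 = 2237.22 °C = 2510.37 K.
From η = 1 − T_C/T_H, T_C = T_H·(1 − η) = 2510.37 × (1 − 0.85) = 377 K.

T_C ≈ 377 K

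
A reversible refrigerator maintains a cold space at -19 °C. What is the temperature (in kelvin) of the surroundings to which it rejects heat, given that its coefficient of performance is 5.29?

T_H ≈ 302 K

T_C = -19 °C → -19 + 273.15 = 254.15 K.
COP_R = T_C/(T_H − T_C) ⇒ T_H = T_C·(1 + 1/COP_R) = 254.15 × (1 + 1/5.29) = 302 K.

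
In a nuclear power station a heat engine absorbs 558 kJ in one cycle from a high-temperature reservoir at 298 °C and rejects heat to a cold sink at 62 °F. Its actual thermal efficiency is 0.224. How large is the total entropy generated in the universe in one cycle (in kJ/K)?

T_H = 298 °C → 298 + 273.15 = 571.15 K.
T_C = 62 °F → (62 − 32) × 5/9 = 16.67 °C = 289.82 K.
W = η·Q_H = 0.224 × 558 = 125.0 kJ, so Q_C = Q_H − W = 433.0 kJ.
Reservoir entropy changes: ΔS_H = −Q_H/T_H = −558/571.15 = -0.9770 kJ/K and ΔS_C = +Q_C/T_C = 433.0/289.82 = 1.494 kJ/K.
ΔS_univ = −Q_H/T_H + Q_C/T_C = 0.517 kJ/K (> 0, since η = 0.224 < η_Carnot = 0.493).

ΔS_univ ≈ 0.517 kJ/K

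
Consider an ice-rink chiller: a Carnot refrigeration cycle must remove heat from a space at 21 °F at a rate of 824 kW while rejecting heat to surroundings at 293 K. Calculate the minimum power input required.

T_C = 21 °F → (21 − 32) × 5/9 = -6.11 °C = 267.04 K.
COP_R = T_C/(T_H − T_C) = 267.04/25.96 = 10.2861.
W = Q_C/COP_R = 824/10.2861 = 80.11 kW.

Ẇ_in ≈ 80.11 kW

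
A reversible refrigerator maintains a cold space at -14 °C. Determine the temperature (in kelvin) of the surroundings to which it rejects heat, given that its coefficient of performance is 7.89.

T_H ≈ 292.0 K

T_C = -14 °C → -14 + 273.15 = 259.15 K.
COP_R = T_C/(T_H − T_C) ⇒ T_H = T_C·(1 + 1/COP_R) = 259.15 × (1 + 1/7.89) = 292.0 K.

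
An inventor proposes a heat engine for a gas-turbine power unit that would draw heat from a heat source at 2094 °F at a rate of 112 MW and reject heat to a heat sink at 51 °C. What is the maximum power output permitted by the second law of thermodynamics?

Ẇ_max ≈ 86.4 MW

T_H = 2094 °F → (2094 − 32) × 5/9 = 1145.56 °C = 1418.71 K.
T_C = 51 °C → 51 + 273.15 = 324.15 K.
By the Carnot theorem, η_max = 1 − T_C/T_H = 1 − 324.15/1418.71 = 0.7715.
W_max = η_max · Q_H = 0.7715 × 112 = 86.4 MW.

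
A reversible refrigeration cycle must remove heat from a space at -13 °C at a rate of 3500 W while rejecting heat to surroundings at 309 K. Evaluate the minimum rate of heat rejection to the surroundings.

T_C = -13 °C → -13 + 273.15 = 260.15 K.
For a reversible cycle Q_H/Q_C = T_H/T_C, so Q_H = Q_C·T_H/T_C = 3500 × 309.00/260.15 = 4160 W.

Q̇_H ≈ 4160 W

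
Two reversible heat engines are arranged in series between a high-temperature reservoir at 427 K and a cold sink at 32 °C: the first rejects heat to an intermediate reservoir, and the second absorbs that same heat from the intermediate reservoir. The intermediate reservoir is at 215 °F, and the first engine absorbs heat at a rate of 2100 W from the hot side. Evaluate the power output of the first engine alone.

T_C = 32 °C → 32 + 273.15 = 305.15 K.
T_m = 215 °F → (215 − 32) × 5/9 = 101.67 °C = 374.82 K.
First-stage efficiency η₁ = 1 − T_m/T_H = 1 − 374.82/427.00 = 0.1222.
W₁ = η₁·Q_H = 0.1222 × 2100 = 257 W.

Ẇ₁ ≈ 257 W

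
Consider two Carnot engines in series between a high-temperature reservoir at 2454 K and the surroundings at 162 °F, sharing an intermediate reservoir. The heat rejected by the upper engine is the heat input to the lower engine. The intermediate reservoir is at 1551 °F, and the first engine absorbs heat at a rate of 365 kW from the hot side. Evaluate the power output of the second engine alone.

Ẇ₂ ≈ 115 kW

T_C = 162 °F → (162 − 32) × 5/9 = 72.22 °C = 345.37 K.
T_m = 1551 °F → (1551 − 32) × 5/9 = 843.89 °C = 1117.04 K.
Heat entering the second stage: Q_m = Q_H·(T_m/T_H) = 365 × 1117.04/2454.00 = 166 kW.
Second-stage efficiency η₂ = 1 − T_C/T_m = 1 − 345.37/1117.04 = 0.6908, so W₂ = η₂·Q_m = 115 kW.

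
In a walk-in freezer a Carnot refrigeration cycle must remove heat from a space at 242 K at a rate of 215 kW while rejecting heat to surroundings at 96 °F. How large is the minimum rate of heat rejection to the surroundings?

Q̇_H ≈ 274.3 kW

T_H = 96 °F → (96 − 32) × 5/9 = 35.56 °C = 308.71 K.
For a reversible cycle Q_H/Q_C = T_H/T_C, so Q_H = Q_C·T_H/T_C = 215 × 308.71/242.00 = 274.3 kW.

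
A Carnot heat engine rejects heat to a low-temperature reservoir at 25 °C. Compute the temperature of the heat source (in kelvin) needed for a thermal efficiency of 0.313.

T_H ≈ 434.0 K

T_C = 25 °C → 25 + 273.15 = 298.15 K.
From η = 1 − T_C/T_H, solving for T_H gives T_H = T_C/(1 − η) = 298.15/(1 − 0.313) = 434.0 K.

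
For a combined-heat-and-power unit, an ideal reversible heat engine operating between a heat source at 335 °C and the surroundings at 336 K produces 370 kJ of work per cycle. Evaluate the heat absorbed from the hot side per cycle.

Q_H ≈ 826.8 kJ

T_H = 335 °C → 335 + 273.15 = 608.15 K.
η_rev = 1 − T_C/T_H = 1 − 336.00/608.15 = 0.4475.
Q_H = W/η = 370/0.4475 = 826.8 kJ.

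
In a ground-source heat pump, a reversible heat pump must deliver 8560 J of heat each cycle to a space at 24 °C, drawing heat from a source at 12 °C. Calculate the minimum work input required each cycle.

W_in ≈ 346 J

T_H = 24 °C → 24 + 273.15 = 297.15 K.
T_C = 12 °C → 12 + 273.15 = 285.15 K.
For a reversible heat pump, COP_HP = T_H/(T_H − T_C) = 297.15/12.00 = 24.7625.
W = Q_H/COP_HP = 8560/24.7625 = 346 J.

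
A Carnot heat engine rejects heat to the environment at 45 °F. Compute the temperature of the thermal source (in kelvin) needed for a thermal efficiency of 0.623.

T_C = 45 °F → (45 − 32) × 5/9 = 7.22 °C = 280.37 K.
From η = 1 − T_C/T_H, solving for T_H gives T_H = T_C/(1 − η) = 280.37/(1 − 0.623) = 744 K.

T_H ≈ 744 K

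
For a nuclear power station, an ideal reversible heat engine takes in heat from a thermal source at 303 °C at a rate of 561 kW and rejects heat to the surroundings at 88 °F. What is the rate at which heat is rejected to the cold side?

Q̇_C ≈ 296 kW

T_H = 303 °C → 303 + 273.15 = 576.15 K.
T_C = 88 °F → (88 − 32) × 5/9 = 31.11 °C = 304.26 K.
For a reversible engine, η = 1 − T_C/T_H = 1 − 304.26/576.15 = 0.4719.
For a reversible cycle Q_C/Q_H = T_C/T_H, so Q_C = 561 × 304.26/576.15 = 296 kW.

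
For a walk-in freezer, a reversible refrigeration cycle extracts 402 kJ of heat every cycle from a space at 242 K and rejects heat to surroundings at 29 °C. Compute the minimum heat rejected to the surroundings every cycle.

T_H = 29 °C → 29 + 273.15 = 302.15 K.
For a reversible cycle Q_H/Q_C = T_H/T_C, so Q_H = Q_C·T_H/T_C = 402 × 302.15/242.00 = 501.9 kJ.

Q_H ≈ 501.9 kJ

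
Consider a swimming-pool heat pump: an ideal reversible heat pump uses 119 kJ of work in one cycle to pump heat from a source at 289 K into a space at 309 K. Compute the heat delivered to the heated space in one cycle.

For a reversible heat pump, COP_HP = T_H/(T_H − T_C) = 309.00/20.00 = 15.4500.
Q_H = COP_HP · W = 15.4500 × 119 = 1839 kJ.

Q_H ≈ 1839 kJ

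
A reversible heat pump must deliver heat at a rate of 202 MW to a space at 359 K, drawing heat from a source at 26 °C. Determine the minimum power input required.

Ẇ_in ≈ 33.68 MW

T_C = 26 °C → 26 + 273.15 = 299.15 K.
COP_HP = T_H/(T_H − T_C) = 359.00/59.85 = 5.9983.
W = Q_H/COP_HP = 202/5.9983 = 33.68 MW.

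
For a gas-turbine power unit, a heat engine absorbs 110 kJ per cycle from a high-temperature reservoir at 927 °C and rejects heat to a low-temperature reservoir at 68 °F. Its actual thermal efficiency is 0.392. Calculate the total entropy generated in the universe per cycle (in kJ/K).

T_H = 927 °C → 927 + 273.15 = 1200.15 K.
T_C = 68 °F → (68 − 32) × 5/9 = 20.00 °C = 293.15 K.
W = η·Q_H = 0.392 × 110 = 43.12 kJ, so Q_C = Q_H − W = 66.88 kJ.
Entropy balance on the reservoirs: −Q_H/T_H = -0.09166 kJ/K, +Q_C/T_C = 0.2281 kJ/K.
ΔS_univ = −Q_H/T_H + Q_C/T_C = 0.1365 kJ/K (> 0, since η = 0.392 < η_Carnot = 0.756).

ΔS_univ ≈ 0.1365 kJ/K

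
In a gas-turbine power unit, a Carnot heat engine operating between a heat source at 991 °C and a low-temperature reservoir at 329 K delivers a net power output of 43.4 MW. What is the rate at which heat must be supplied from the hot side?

Q̇_H ≈ 58.67 MW

T_H = 991 °C → 991 + 273.15 = 1264.15 K.
η_rev = 1 − T_C/T_H = 1 − 329.00/1264.15 = 0.7397.
Q_H = W/η = 43.4/0.7397 = 58.67 MW.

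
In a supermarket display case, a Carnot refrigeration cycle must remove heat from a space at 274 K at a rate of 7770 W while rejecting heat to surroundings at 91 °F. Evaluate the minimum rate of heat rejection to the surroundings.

T_H = 91 °F → (91 − 32) × 5/9 = 32.78 °C = 305.93 K.
For a reversible cycle Q_H/Q_C = T_H/T_C, so Q_H = Q_C·T_H/T_C = 7770 × 305.93/274.00 = 8675 W.

Q̇_H ≈ 8675 W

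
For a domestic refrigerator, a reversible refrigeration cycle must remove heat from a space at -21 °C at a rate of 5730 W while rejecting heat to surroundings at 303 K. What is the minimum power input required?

Ẇ_in ≈ 1156 W

T_C = -21 °C → -21 + 273.15 = 252.15 K.
The reversible coefficient of performance is COP_R = T_C/(T_H − T_C) = 252.15/50.85 = 4.9587.
W = Q_C/COP_R = 5730/4.9587 = 1156 W.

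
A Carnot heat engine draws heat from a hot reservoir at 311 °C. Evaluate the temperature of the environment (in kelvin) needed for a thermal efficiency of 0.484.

T_H = 311 °C → 311 + 273.15 = 584.15 K.
From η = 1 − T_C/T_H, T_C = T_H·(1 − η) = 584.15 × (1 − 0.484) = 301.4 K.

T_C ≈ 301.4 K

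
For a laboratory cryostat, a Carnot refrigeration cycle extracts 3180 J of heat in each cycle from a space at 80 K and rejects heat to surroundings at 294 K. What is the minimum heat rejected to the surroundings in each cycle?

Q_H ≈ 11690 J

For a reversible cycle Q_H/Q_C = T_H/T_C, so Q_H = Q_C·T_H/T_C = 3180 × 294.00/80.00 = 11690 J.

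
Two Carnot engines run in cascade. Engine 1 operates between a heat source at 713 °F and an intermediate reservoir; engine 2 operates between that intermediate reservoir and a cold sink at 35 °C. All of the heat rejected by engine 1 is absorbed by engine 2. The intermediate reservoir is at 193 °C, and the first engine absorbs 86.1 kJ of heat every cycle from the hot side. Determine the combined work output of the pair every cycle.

T_H = 713 °F → (713 − 32) × 5/9 = 378.33 °C = 651.48 K.
T_C = 35 °C → 35 + 273.15 = 308.15 K.
Two reversible stages in series are equivalent to a single Carnot engine between T_H and T_C, so η_total = 1 − T_C/T_H = 1 − 308.15/651.48 = 0.5270.
W_total = η_total · Q_H = 0.5270 × 86.1 = 45.4 kJ.

W_total ≈ 45.4 kJ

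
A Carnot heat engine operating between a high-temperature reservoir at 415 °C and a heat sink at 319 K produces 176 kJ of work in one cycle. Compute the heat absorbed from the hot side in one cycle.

Q_H ≈ 328 kJ

T_H = 415 °C → 415 + 273.15 = 688.15 K.
For a reversible engine, η = 1 − T_C/T_H = 1 − 319.00/688.15 = 0.5364.
Q_H = W/η = 176/0.5364 = 328 kJ.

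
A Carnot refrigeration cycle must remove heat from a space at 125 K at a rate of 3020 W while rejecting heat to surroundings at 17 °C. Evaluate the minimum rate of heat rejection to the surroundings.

T_H = 17 °C → 17 + 273.15 = 290.15 K.
For a reversible cycle Q_H/Q_C = T_H/T_C, so Q_H = Q_C·T_H/T_C = 3020 × 290.15/125.00 = 7010 W.

Q̇_H ≈ 7010 W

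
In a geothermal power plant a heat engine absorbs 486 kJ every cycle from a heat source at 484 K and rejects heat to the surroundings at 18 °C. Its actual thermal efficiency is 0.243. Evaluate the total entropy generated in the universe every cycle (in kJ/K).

ΔS_univ ≈ 0.2595 kJ/K

T_C = 18 °C → 18 + 273.15 = 291.15 K.
W = η·Q_H = 0.243 × 486 = 118.1 kJ, so Q_C = Q_H − W = 367.9 kJ.
Entropy balance on the reservoirs: −Q_H/T_H = -1.004 kJ/K, +Q_C/T_C = 1.264 kJ/K.
ΔS_univ = −Q_H/T_H + Q_C/T_C = 0.2595 kJ/K (> 0, since η = 0.243 < η_Carnot = 0.398).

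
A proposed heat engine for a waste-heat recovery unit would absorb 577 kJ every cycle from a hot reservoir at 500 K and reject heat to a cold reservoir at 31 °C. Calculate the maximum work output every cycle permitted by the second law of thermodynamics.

T_C = 31 °C → 31 + 273.15 = 304.15 K.
The upper bound on efficiency is η_max = 1 − T_C/T_H = 1 − 304.15/500.00 = 0.3917.
W_max = η_max · Q_H = 0.3917 × 577 = 226 kJ.

W_max ≈ 226 kJ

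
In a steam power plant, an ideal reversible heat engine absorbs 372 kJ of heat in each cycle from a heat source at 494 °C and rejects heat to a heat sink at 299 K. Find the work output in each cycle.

W ≈ 227.0 kJ

T_H = 494 °C → 494 + 273.15 = 767.15 K.
Since the cycle is reversible, η = 1 − T_C/T_H = 1 − 299.00/767.15 = 0.6102.
W = η·Q_H = 0.6102 × 372 = 227.0 kJ.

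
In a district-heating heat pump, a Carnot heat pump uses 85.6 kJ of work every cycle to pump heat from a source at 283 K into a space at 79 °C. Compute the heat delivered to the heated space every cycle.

Q_H ≈ 436 kJ

T_H = 79 °C → 79 + 273.15 = 352.15 K.
For a reversible heat pump, COP_HP = T_H/(T_H − T_C) = 352.15/69.15 = 5.0926.
Q_H = COP_HP · W = 5.0926 × 85.6 = 436 kJ.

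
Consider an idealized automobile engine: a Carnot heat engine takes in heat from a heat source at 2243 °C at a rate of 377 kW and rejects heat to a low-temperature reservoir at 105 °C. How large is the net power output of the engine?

T_H = 2243 °C → 2243 + 273.15 = 2516.15 K.
T_C = 105 °C → 105 + 273.15 = 378.15 K.
The Carnot efficiency is η = 1 − T_C/T_H = 1 − 378.15/2516.15 = 0.8497.
W = η·Q_H = 0.8497 × 377 = 320.3 kW.

Ẇ ≈ 320.3 kW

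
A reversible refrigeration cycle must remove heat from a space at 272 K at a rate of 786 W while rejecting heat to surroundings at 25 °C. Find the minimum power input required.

T_H = 25 °C → 25 + 273.15 = 298.15 K.
COP_R = T_C/(T_H − T_C) = 272.00/26.15 = 10.4015.
W = Q_C/COP_R = 786/10.4015 = 75.57 W.

Ẇ_in ≈ 75.57 W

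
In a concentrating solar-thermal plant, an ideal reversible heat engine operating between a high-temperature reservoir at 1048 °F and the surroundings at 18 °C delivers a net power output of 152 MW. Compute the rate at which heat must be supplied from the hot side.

T_H = 1048 °F → (1048 − 32) × 5/9 = 564.44 °C = 837.59 K.
T_C = 18 °C → 18 + 273.15 = 291.15 K.
η_rev = 1 − T_C/T_H = 1 − 291.15/837.59 = 0.6524.
Q_H = W/η = 152/0.6524 = 233 MW.

Q̇_H ≈ 233 MW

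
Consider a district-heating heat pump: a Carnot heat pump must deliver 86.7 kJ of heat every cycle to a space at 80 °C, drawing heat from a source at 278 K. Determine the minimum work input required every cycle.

T_H = 80 °C → 80 + 273.15 = 353.15 K.
COP_HP = T_H/(T_H − T_C) = 353.15/75.15 = 4.6993.
W = Q_H/COP_HP = 86.7/4.6993 = 18.45 kJ.

W_in ≈ 18.45 kJ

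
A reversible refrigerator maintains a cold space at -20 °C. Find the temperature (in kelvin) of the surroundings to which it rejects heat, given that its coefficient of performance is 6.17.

T_H ≈ 294.2 K

T_C = -20 °C → -20 + 273.15 = 253.15 K.
COP_R = T_C/(T_H − T_C) ⇒ T_H = T_C·(1 + 1/COP_R) = 253.15 × (1 + 1/6.17) = 294.2 K.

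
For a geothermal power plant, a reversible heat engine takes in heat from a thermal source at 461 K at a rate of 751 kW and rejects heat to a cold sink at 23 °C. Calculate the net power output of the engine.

Ẇ ≈ 268.6 kW

T_C = 23 °C → 23 + 273.15 = 296.15 K.
For a reversible engine, η = 1 − T_C/T_H = 1 − 296.15/461.00 = 0.3576.
W = η·Q_H = 0.3576 × 751 = 268.6 kW.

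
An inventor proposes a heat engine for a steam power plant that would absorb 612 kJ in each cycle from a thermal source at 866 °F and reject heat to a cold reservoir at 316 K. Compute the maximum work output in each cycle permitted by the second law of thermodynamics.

T_H = 866 °F → (866 − 32) × 5/9 = 463.33 °C = 736.48 K.
By the Carnot theorem, η_max = 1 − T_C/T_H = 1 − 316.00/736.48 = 0.5709.
W_max = η_max · Q_H = 0.5709 × 612 = 349.4 kJ.

W_max ≈ 349.4 kJ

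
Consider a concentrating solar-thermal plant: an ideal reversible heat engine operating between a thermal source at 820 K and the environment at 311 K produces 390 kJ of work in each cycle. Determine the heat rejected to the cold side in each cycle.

Q_C ≈ 238 kJ

The Carnot efficiency is η = 1 − T_C/T_H = 1 − 311.00/820.00 = 0.6207.
Since Q_C/Q_H = T_C/T_H and Q_H = W/η, Q_C = W·T_C/(T_H − T_C) = 390 × 311.00/509.00 = 238 kJ.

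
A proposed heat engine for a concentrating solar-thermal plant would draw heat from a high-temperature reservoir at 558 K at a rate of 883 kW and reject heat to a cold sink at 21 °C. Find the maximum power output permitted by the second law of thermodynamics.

Ẇ_max ≈ 417.5 kW

T_C = 21 °C → 21 + 273.15 = 294.15 K.
No engine can exceed the Carnot limit: η_max = 1 − T_C/T_H = 1 − 294.15/558.00 = 0.4728.
W_max = η_max · Q_H = 0.4728 × 883 = 417.5 kW.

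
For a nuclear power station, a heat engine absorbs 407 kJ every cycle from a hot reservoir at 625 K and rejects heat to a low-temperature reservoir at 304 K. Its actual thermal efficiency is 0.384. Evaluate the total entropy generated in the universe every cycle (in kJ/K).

ΔS_univ ≈ 0.1735 kJ/K

W = η·Q_H = 0.384 × 407 = 156.3 kJ, so Q_C = Q_H − W = 250.7 kJ.
Entropy balance on the reservoirs: −Q_H/T_H = -0.6512 kJ/K, +Q_C/T_C = 0.8247 kJ/K.
ΔS_univ = −Q_H/T_H + Q_C/T_C = 0.1735 kJ/K (> 0, since η = 0.384 < η_Carnot = 0.514).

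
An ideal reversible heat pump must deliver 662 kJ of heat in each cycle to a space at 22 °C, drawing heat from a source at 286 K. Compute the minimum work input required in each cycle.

W_in ≈ 20.5 kJ

T_H = 22 °C → 22 + 273.15 = 295.15 K.
COP_HP = T_H/(T_H − T_C) = 295.15/9.15 = 32.2568.
W = Q_H/COP_HP = 662/32.2568 = 20.5 kJ.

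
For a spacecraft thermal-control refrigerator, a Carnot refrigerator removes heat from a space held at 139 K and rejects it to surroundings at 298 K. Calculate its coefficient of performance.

COP_R ≈ 0.874

The reversible coefficient of performance is COP_R = T_C/(T_H − T_C) = 139.00/(298.00 − 139.00) = 0.874.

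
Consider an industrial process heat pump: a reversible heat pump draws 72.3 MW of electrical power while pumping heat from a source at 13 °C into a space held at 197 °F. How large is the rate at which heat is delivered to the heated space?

T_H = 197 °F → (197 − 32) × 5/9 = 91.67 °C = 364.82 K.
T_C = 13 °C → 13 + 273.15 = 286.15 K.
The Carnot heat-pump COP is COP_HP = T_H/(T_H − T_C) = 364.82/78.67 = 4.6375.
Q_H = COP_HP · W = 4.6375 × 72.3 = 335 MW.

Q̇_H ≈ 335 MW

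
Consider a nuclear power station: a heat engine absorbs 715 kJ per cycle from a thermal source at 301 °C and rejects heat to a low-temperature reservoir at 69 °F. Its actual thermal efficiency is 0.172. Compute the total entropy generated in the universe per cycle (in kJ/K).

T_H = 301 °C → 301 + 273.15 = 574.15 K.
T_C = 69 °F → (69 − 32) × 5/9 = 20.56 °C = 293.71 K.
W = η·Q_H = 0.172 × 715 = 123.0 kJ, so Q_C = Q_H − W = 592.0 kJ.
Entropy balance on the reservoirs: −Q_H/T_H = -1.245 kJ/K, +Q_C/T_C = 2.016 kJ/K.
ΔS_univ = −Q_H/T_H + Q_C/T_C = 0.770 kJ/K (> 0, since η = 0.172 < η_Carnot = 0.488).

ΔS_univ ≈ 0.770 kJ/K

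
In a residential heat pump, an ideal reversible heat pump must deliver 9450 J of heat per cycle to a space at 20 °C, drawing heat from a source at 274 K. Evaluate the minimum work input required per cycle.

T_H = 20 °C → 20 + 273.15 = 293.15 K.
The Carnot heat-pump COP is COP_HP = T_H/(T_H − T_C) = 293.15/19.15 = 15.3081.
W = Q_H/COP_HP = 9450/15.3081 = 617 J.

W_in ≈ 617 J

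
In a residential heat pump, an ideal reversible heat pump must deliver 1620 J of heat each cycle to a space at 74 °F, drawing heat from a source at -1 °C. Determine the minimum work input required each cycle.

T_H = 74 °F → (74 − 32) × 5/9 = 23.33 °C = 296.48 K.
T_C = -1 °C → -1 + 273.15 = 272.15 K.
Reversible heating COP: COP_HP = T_H/(T_H − T_C) = 296.48/24.33 = 12.1842.
W = Q_H/COP_HP = 1620/12.1842 = 133 J.

W_in ≈ 133 J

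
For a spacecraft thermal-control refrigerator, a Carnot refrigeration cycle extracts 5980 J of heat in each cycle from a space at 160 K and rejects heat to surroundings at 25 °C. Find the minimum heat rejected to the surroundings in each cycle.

T_H = 25 °C → 25 + 273.15 = 298.15 K.
For a reversible cycle Q_H/Q_C = T_H/T_C, so Q_H = Q_C·T_H/T_C = 5980 × 298.15/160.00 = 11140 J.

Q_H ≈ 11140 J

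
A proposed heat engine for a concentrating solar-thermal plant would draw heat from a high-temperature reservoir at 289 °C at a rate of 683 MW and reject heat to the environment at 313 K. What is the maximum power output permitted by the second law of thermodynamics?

T_H = 289 °C → 289 + 273.15 = 562.15 K.
The second-law ceiling is the Carnot efficiency, η_max = 1 − T_C/T_H = 1 − 313.00/562.15 = 0.4432.
W_max = η_max · Q_H = 0.4432 × 683 = 302.7 MW.

Ẇ_max ≈ 302.7 MW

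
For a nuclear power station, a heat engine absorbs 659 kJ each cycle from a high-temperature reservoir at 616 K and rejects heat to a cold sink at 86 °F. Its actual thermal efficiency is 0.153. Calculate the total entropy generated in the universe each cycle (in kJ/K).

T_C = 86 °F → (86 − 32) × 5/9 = 30.00 °C = 303.15 K.
W = η·Q_H = 0.153 × 659 = 100.8 kJ, so Q_C = Q_H − W = 558.2 kJ.
Reservoir entropy changes: ΔS_H = −Q_H/T_H = −659/616.00 = -1.070 kJ/K and ΔS_C = +Q_C/T_C = 558.2/303.15 = 1.841 kJ/K.
ΔS_univ = −Q_H/T_H + Q_C/T_C = 0.771 kJ/K (> 0, since η = 0.153 < η_Carnot = 0.508).

ΔS_univ ≈ 0.771 kJ/K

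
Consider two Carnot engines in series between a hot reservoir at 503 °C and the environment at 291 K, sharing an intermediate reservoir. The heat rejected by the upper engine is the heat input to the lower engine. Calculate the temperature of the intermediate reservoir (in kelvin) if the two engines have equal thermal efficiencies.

T_H = 503 °C → 503 + 273.15 = 776.15 K.
Equal efficiencies require 1 − T_m/T_H = 1 − T_C/T_m, i.e. T_m/T_H = T_C/T_m, so T_m = √(T_H·T_C) = √(776.15 × 291.00) = 475 K.

T_m ≈ 475 K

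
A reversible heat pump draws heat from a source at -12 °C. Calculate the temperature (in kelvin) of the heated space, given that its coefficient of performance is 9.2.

T_C = -12 °C → -12 + 273.15 = 261.15 K.
COP_HP = T_H/(T_H − T_C) ⇒ T_H = T_C·COP_HP/(COP_HP − 1) = 261.15 × 9.2/(9.2 − 1) = 293.0 K.

T_H ≈ 293.0 K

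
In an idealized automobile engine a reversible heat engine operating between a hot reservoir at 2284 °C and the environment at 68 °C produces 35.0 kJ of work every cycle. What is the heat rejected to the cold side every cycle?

T_H = 2284 °C → 2284 + 273.15 = 2557.15 K.
T_C = 68 °C → 68 + 273.15 = 341.15 K.
For a reversible engine, η = 1 − T_C/T_H = 1 − 341.15/2557.15 = 0.8666.
Since Q_C/Q_H = T_C/T_H and Q_H = W/η, Q_C = W·T_C/(T_H − T_C) = 35.0 × 341.15/2216.00 = 5.39 kJ.

Q_C ≈ 5.39 kJ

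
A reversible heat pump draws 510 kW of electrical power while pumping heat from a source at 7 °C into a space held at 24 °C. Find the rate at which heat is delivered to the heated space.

T_H = 24 °C → 24 + 273.15 = 297.15 K.
T_C = 7 °C → 7 + 273.15 = 280.15 K.
The Carnot heat-pump COP is COP_HP = T_H/(T_H − T_C) = 297.15/17.00 = 17.4794.
Q_H = COP_HP · W = 17.4794 × 510 = 8910 kW.

Q̇_H ≈ 8910 kW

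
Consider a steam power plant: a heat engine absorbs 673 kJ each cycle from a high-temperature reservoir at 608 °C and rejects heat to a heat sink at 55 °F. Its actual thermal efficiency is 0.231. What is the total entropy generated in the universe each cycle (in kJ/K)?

T_H = 608 °C → 608 + 273.15 = 881.15 K.
T_C = 55 °F → (55 − 32) × 5/9 = 12.78 °C = 285.93 K.
W = η·Q_H = 0.231 × 673 = 155.5 kJ, so Q_C = Q_H − W = 517.5 kJ.
Entropy balance on the reservoirs: −Q_H/T_H = -0.7638 kJ/K, +Q_C/T_C = 1.810 kJ/K.
ΔS_univ = −Q_H/T_H + Q_C/T_C = 1.046 kJ/K (> 0, since η = 0.231 < η_Carnot = 0.676).

ΔS_univ ≈ 1.046 kJ/K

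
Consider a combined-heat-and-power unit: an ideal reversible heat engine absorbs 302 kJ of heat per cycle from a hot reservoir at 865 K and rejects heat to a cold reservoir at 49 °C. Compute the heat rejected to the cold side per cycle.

T_C = 49 °C → 49 + 273.15 = 322.15 K.
Carnot efficiency: η = 1 − T_C/T_H = 1 − 322.15/865.00 = 0.6276.
For a reversible cycle Q_C/Q_H = T_C/T_H, so Q_C = 302 × 322.15/865.00 = 112 kJ.

Q_C ≈ 112 kJ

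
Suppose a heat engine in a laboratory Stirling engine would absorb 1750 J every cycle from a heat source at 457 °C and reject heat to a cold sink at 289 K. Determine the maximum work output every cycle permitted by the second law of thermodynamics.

W_max ≈ 1060 J

T_H = 457 °C → 457 + 273.15 = 730.15 K.
The upper bound on efficiency is η_max = 1 − T_C/T_H = 1 − 289.00/730.15 = 0.6042.
W_max = η_max · Q_H = 0.6042 × 1750 = 1060 J.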